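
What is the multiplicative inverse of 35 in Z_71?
Since 71 is prime, by Fermat 35^(-1) ≡ 35^{69} ≡ 69 mod 71. Verify: 35 × 69 = 2415 ≡ 1 mod 71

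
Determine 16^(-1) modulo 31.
Since 31 is prime, by Fermat 16^(-1) ≡ 16^{29} ≡ 2 mod 31. Verify: 16 × 2 = 32 ≡ 1 mod 31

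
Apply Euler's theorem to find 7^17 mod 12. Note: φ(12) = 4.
By Euler: 7^{4} ≡ 1 mod 12 since gcd(7, 12) = 1. 17 = 4×4 + 1. So 7^{17} ≡ 7^{1} ≡ 7 mod 12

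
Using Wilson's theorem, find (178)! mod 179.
By Wilson's theorem, (178)! ≡ -1 ≡ 178 mod 179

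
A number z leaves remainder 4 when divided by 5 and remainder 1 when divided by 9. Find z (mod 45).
M = 5 × 9 = 45. M₁ = 9, y₁ ≡ 4 (mod 5). M₂ = 5, y₂ ≡ 2 (mod 9). z = 4×9×4 + 1×5×2 ≡ 19 (mod 45)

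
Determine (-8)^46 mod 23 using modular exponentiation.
Using Fermat: (-8)^{22} ≡ 1 (mod 23). 46 ≡ 2 (mod 22). So (-8)^{46} ≡ (-8)^{2} ≡ 18 (mod 23)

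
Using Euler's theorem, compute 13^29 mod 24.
By Euler: 13^{8} ≡ 1 mod 24 since gcd(13, 24) = 1. 29 = 3×8 + 5. So 13^{29} ≡ 13^{5} ≡ 13 mod 24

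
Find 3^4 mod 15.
3^{4} = 81 ≡ 6 mod 15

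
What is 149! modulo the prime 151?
(150)! = (149)! × (150) ≡ -1 (mod 151). So (149)! ≡ -1 × (150)^(-1) ≡ (-1)×(-1) = 1 (mod 151)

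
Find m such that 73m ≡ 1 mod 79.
Since 79 is prime, by Fermat 73^(-1) ≡ 73^{77} ≡ 13 mod 79. Verify: 73 × 13 = 949 ≡ 1 mod 79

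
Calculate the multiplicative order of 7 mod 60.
Powers of 7 mod 60: 7^1≡7, 7^2≡49, 7^3≡43, 7^4≡1. ord_60(7) = 4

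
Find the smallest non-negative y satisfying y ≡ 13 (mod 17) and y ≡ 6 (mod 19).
M = 17 × 19 = 323. M₁ = 19, y₁ ≡ 9 (mod 17). M₂ = 17, y₂ ≡ 9 (mod 19). y = 13×19×9 + 6×17×9 ≡ 234 (mod 323)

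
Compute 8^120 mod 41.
Using Fermat: 8^{40} ≡ 1 (mod 41). 120 ≡ 0 (mod 40). So 8^{120} ≡ 8^{0} ≡ 1 (mod 41)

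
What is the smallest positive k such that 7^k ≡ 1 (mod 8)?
Powers of 7 mod 8: 7^1≡7, 7^2≡1. Order = 2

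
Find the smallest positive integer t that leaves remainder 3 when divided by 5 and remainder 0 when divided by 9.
M = 5 × 9 = 45. M₁ = 9, y₁ ≡ 4 mod 5. M₂ = 5, y₂ ≡ 2 mod 9. t = 3×9×4 + 0×5×2 ≡ 18 mod 45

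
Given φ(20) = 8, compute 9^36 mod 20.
By Euler: 9^{8} ≡ 1 mod 20 since gcd(9, 20) = 1. 36 = 4×8 + 4. So 9^{36} ≡ 9^{4} ≡ 1 mod 20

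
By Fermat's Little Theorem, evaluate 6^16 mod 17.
By Fermat's Little Theorem, 6^{16} ≡ 1 (mod 17) since 17 is prime and gcd(6, 17) = 1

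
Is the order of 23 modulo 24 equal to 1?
Powers of 23 mod 24: 23^1≡23, 23^2≡1. 23^1≡23≢1, so ord ≠ 1. No, the actual order is 2.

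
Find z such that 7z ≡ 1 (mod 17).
Since 17 is prime, by Fermat 7^(-1) ≡ 7^{15} ≡ 5 (mod 17). Verify: 7 × 5 = 35 ≡ 1 (mod 17)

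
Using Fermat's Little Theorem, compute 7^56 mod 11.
By Fermat: 7^{10} ≡ 1 (mod 11). 56 = 5×10 + 6. So 7^{56} ≡ 7^{6} ≡ 4 (mod 11)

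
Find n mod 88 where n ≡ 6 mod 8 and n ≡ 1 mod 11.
M = 8 × 11 = 88. M₁ = 11, y₁ ≡ 3 mod 8. M₂ = 8, y₂ ≡ 7 mod 11. n = 6×11×3 + 1×8×7 ≡ 78 mod 88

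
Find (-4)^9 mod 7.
Using Fermat: (-4)^{6} ≡ 1 mod 7. 9 ≡ 3 mod 6. So (-4)^{9} ≡ (-4)^{3} ≡ 6 mod 7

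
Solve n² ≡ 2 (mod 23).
The square roots of 2 mod 23 are 18 and 5. Verify: 18² = 324 ≡ 2 (mod 23)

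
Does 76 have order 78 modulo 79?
76^{39} ≡ 1 (mod 79) and 39 < 78, so ord_79(76) = 39 ≠ 78 and 76 is not a primitive root.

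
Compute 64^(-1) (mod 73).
Since 73 is prime, by Fermat 64^(-1) ≡ 64^{71} ≡ 8 (mod 73). Verify: 64 × 8 = 512 ≡ 1 (mod 73)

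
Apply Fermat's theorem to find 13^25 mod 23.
By Fermat: 13^{22} ≡ 1 mod 23. So 13^{25} = 13^{22} · 13^{3} ≡ 13^{3} ≡ 12 mod 23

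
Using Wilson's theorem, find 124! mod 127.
(126)! = (124)! × (125) × (126) ≡ -1 mod 127. So (124)! ≡ -1 × [(126)(125)]^(-1) ≡ 63 mod 127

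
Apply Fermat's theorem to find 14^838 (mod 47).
By Fermat: 14^{46} ≡ 1 (mod 47). 838 ≡ 10 (mod 46). So 14^{838} ≡ 14^{10} ≡ 9 (mod 47)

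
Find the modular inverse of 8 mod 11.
Since 11 is prime, by Fermat 8^(-1) ≡ 8^{9} ≡ 7 mod 11. Verify: 8 × 7 = 56 ≡ 1 mod 11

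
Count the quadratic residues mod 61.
Exactly half the non-zero residues mod a prime are QRs: (61-1)/2 = 30.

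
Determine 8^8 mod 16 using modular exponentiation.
By repeated squaring mod 16: 8^{1}≡8, 8^{2}≡0, 8^{4}≡0, 8^{8}≡0. So 8^{8} ≡ 0 mod 16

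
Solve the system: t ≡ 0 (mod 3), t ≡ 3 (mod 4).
M = 3 × 4 = 12. M₁ = 4, y₁ ≡ 1 (mod 3). M₂ = 3, y₂ ≡ 3 (mod 4). t = 0×4×1 + 3×3×3 ≡ 3 (mod 12)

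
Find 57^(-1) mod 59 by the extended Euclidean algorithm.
Extended GCD: 57(29) + 59(-28) = 1. So 57^(-1) ≡ 29 mod 59. Verify: 57 × 29 = 1653 ≡ 1 mod 59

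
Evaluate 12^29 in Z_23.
Using Fermat: 12^{22} ≡ 1 (mod 23). 29 ≡ 7 (mod 22). So 12^{29} ≡ 12^{7} ≡ 16 (mod 23)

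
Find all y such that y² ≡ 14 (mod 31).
The square roots of 14 mod 31 are 18 and 13. Verify: 18² = 324 ≡ 14 (mod 31)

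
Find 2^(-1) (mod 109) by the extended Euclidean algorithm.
Extended GCD: 2(-54) + 109(1) = 1. So 2^(-1) ≡ -54 ≡ 55 (mod 109). Verify: 2 × 55 = 110 ≡ 1 (mod 109)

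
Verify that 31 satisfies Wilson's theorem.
(30)! mod 31 = 30. Since this equals -1 (mod 31), Wilson confirms 31 is prime.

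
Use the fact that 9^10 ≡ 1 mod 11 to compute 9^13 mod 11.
By Fermat: 9^{10} ≡ 1 mod 11. So 9^{13} = 9^{10} · 9^{3} ≡ 9^{3} ≡ 3 mod 11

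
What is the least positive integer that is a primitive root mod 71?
g = 7. For each prime q|70: 7^{35}≡70, 7^{14}≡54, 7^{10}≡45, none ≡ 1, so ord_71(7) = 70 and 7 is a primitive root.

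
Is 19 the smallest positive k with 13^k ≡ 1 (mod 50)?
Powers of 13 mod 50: 13^1≡13, 13^2≡19, 13^3≡47, 13^4≡11, 13^5≡43, 13^6≡9, 13^7≡17, 13^8≡21, 13^9≡23, 13^10≡49, 13^11≡37, 13^12≡31, 13^13≡3, 13^14≡39, 13^15≡7, 13^16≡41, 13^17≡33, 13^18≡29, 13^19≡27, 13^20≡1. 13^19≡27≢1, so ord ≠ 19. No, the actual order is 20.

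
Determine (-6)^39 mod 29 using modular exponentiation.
Using Fermat: (-6)^{28} ≡ 1 mod 29. 39 ≡ 11 mod 28. So (-6)^{39} ≡ (-6)^{11} ≡ 20 mod 29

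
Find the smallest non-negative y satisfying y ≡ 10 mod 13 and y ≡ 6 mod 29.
M = 13 × 29 = 377. M₁ = 29, y₁ ≡ 9 mod 13. M₂ = 13, y₂ ≡ 9 mod 29. y = 10×29×9 + 6×13×9 ≡ 296 mod 377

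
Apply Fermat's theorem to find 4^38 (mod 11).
By Fermat: 4^{10} ≡ 1 (mod 11). 38 = 3×10 + 8. So 4^{38} ≡ 4^{8} ≡ 9 (mod 11)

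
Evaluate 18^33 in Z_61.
By repeated squaring mod 61: 18^{1}≡18, 18^{2}≡19, 18^{4}≡56, 18^{8}≡25, 18^{16}≡15, 18^{32}≡42. Then 18^{33} = 18^{32+1} ≡ 42 × 18 ≡ 24 mod 61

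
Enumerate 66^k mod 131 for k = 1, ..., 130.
66^1, 66^2, ..., 66^{130} mod 131: [66, 33, 82, 41, 86, 43, 87, 109, 120, 60, 30, 15, 73, 102, 51, 91, 111, 121, 126, 63, 97, 114, 57, 94, 47, 89, 110, 55, 93, 112, 56, 28, 14, 7, 69, 100, 50, 25, 78, 39, 85, 108, 54, 27, 79, 105, 118, 59, 95, 113, 122, 61, 96, 48, 24, 12, 6, 3, 67, 99, 115, 123, 127, 129, 130, 65, 98, 49, 90, 45, 88, 44, 22, 11, 71, 101, 116, 58, 29, 80, 40, 20, 10, 5, 68, 34, 17, 74, 37, 84, 42, 21, 76, 38, 19, 75, 103, 117, 124, 62, 31, 81, 106, 53, 92, 46, 23, 77, 104, 52, 26, 13, 72, 36, 18, 9, 70, 35, 83, 107, 119, 125, 128, 64, 32, 16, 8, 4, 2, 1]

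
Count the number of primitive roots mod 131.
A prime p has φ(p-1) primitive roots; here φ(130) = 48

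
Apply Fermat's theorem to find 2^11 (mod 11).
By Fermat: 2^{10} ≡ 1 (mod 11). So 2^{11} = 2^{10} · 2^{1} ≡ 2^{1} ≡ 2 (mod 11)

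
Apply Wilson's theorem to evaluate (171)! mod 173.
(172)! = (171)! × (172) ≡ -1 mod 173. So (171)! ≡ -1 × (172)^(-1) ≡ (-1)×(-1) = 1 mod 173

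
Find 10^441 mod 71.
Using Fermat: 10^{70} ≡ 1 mod 71. 441 ≡ 21 mod 70. So 10^{441} ≡ 10^{21} ≡ 54 mod 71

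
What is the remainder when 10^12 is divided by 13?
Using Fermat: 10^{12} ≡ 1 (mod 13). 12 ≡ 0 (mod 12). So 10^{12} ≡ 10^{0} ≡ 1 (mod 13)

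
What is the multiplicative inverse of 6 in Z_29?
Since 29 is prime, by Fermat 6^(-1) ≡ 6^{27} ≡ 5 (mod 29). Verify: 6 × 5 = 30 ≡ 1 (mod 29)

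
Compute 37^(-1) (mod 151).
Since 151 is prime, by Fermat 37^(-1) ≡ 37^{149} ≡ 49 (mod 151). Verify: 37 × 49 = 1813 ≡ 1 (mod 151)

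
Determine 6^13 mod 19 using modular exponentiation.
By repeated squaring mod 19: 6^{1}≡6, 6^{2}≡17, 6^{4}≡4, 6^{8}≡16. Then 6^{13} = 6^{8+4+1} ≡ 16 × 4 × 6 ≡ 4 mod 19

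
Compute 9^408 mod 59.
Using Fermat: 9^{58} ≡ 1 mod 59. 408 ≡ 2 mod 58. So 9^{408} ≡ 9^{2} ≡ 22 mod 59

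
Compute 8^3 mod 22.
8^{3} = 512 ≡ 6 (mod 22)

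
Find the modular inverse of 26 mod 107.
Since 107 is prime, by Fermat 26^(-1) ≡ 26^{105} ≡ 70 mod 107. Verify: 26 × 70 = 1820 ≡ 1 mod 107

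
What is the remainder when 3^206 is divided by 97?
Using Fermat: 3^{96} ≡ 1 (mod 97). 206 ≡ 14 (mod 96). So 3^{206} ≡ 3^{14} ≡ 93 (mod 97)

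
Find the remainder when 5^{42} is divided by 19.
By Fermat: 5^{18} ≡ 1 mod 19. 42 = 2×18 + 6. So 5^{42} ≡ 5^{6} ≡ 7 mod 19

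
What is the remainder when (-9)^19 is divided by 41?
By repeated squaring mod 41: (-9)^{1}≡32, (-9)^{2}≡40, (-9)^{4}≡1, (-9)^{8}≡1, (-9)^{16}≡1. Then (-9)^{19} = (-9)^{16+2+1} ≡ 1 × 40 × 32 ≡ 9 mod 41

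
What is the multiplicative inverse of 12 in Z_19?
Since 19 is prime, by Fermat 12^(-1) ≡ 12^{17} ≡ 8 mod 19. Verify: 12 × 8 = 96 ≡ 1 mod 19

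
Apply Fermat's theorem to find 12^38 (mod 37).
By Fermat: 12^{36} ≡ 1 (mod 37). So 12^{38} = 12^{36} · 12^{2} ≡ 12^{2} ≡ 33 (mod 37)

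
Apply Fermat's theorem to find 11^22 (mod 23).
By Fermat's Little Theorem, 11^{22} ≡ 1 (mod 23) since 23 is prime and gcd(11, 23) = 1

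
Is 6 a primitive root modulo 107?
ord_107(6) divides 106. For each prime q|106: 6^{53}≡106, 6^{2}≡36, none ≡ 1. So 6 has order 106 and is a primitive root mod 107.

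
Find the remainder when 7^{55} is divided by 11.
By Fermat: 7^{10} ≡ 1 (mod 11). 55 = 5×10 + 5. So 7^{55} ≡ 7^{5} ≡ 10 (mod 11)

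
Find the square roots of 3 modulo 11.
The square roots of 3 mod 11 are 5 and 6. Verify: 5² = 25 ≡ 3 mod 11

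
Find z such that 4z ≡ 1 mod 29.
Since 29 is prime, by Fermat 4^(-1) ≡ 4^{27} ≡ 22 mod 29. Verify: 4 × 22 = 88 ≡ 1 mod 29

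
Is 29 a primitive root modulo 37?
29^{12} ≡ 1 mod 37 and 12 < 36, so ord_37(29) = 12 ≠ 36 and 29 is not a primitive root.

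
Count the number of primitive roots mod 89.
A prime p has φ(p-1) primitive roots; here φ(88) = 40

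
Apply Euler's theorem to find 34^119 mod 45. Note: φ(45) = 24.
By Euler: 34^{24} ≡ 1 mod 45 since gcd(34, 45) = 1. 119 = 4×24 + 23. So 34^{119} ≡ 34^{23} ≡ 4 mod 45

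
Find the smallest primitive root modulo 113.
g = 3. For each prime q|112: 3^{56}≡112, 3^{16}≡49, none ≡ 1, so ord_113(3) = 112 and 3 is a primitive root.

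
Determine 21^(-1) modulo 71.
Since 71 is prime, by Fermat 21^(-1) ≡ 21^{69} ≡ 44 (mod 71). Verify: 21 × 44 = 924 ≡ 1 (mod 71)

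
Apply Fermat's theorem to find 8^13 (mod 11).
By Fermat: 8^{10} ≡ 1 (mod 11). So 8^{13} = 8^{10} · 8^{3} ≡ 8^{3} ≡ 6 (mod 11)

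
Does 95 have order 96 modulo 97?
95^{48} ≡ 1 mod 97 and 48 < 96, so ord_97(95) = 48 ≠ 96 and 95 is not a primitive root.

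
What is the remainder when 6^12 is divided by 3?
By repeated squaring (mod 3): 6^{1}≡0, 6^{2}≡0, 6^{4}≡0, 6^{8}≡0. Then 6^{12} = 6^{8+4} ≡ 0 × 0 ≡ 0 (mod 3)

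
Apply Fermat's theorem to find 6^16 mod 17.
By Fermat's Little Theorem, 6^{16} ≡ 1 mod 17 since 17 is prime and gcd(6, 17) = 1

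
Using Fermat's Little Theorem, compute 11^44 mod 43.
By Fermat: 11^{42} ≡ 1 (mod 43). So 11^{44} = 11^{42} · 11^{2} ≡ 11^{2} ≡ 35 (mod 43)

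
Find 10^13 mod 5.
By repeated squaring mod 5: 10^{1}≡0, 10^{2}≡0, 10^{4}≡0, 10^{8}≡0. Then 10^{13} = 10^{8+4+1} ≡ 0 × 0 × 0 ≡ 0 mod 5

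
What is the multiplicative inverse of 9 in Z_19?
Since 19 is prime, by Fermat 9^(-1) ≡ 9^{17} ≡ 17 mod 19. Verify: 9 × 17 = 153 ≡ 1 mod 19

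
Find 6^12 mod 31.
By repeated squaring mod 31: 6^{1}≡6, 6^{2}≡5, 6^{4}≡25, 6^{8}≡5. Then 6^{12} = 6^{8+4} ≡ 5 × 25 ≡ 1 mod 31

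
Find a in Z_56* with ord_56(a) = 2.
55 has order 2 mod 56 since 55^{2} ≡ 1 (mod 56) and no smaller power works.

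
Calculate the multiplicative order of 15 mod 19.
Powers of 15 mod 19: 15^1≡15, 15^2≡16, 15^3≡12, 15^4≡9, 15^5≡2, 15^6≡11, 15^7≡13, 15^8≡5, 15^9≡18, 15^10≡4, 15^11≡3, 15^12≡7, 15^13≡10, 15^14≡17, 15^15≡8, 15^16≡6, 15^17≡14, 15^18≡1. ord_19(15) = 18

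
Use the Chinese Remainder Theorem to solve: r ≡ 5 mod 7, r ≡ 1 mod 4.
M = 7 × 4 = 28. M₁ = 4, y₁ ≡ 2 mod 7. M₂ = 7, y₂ ≡ 3 mod 4. r = 5×4×2 + 1×7×3 ≡ 5 mod 28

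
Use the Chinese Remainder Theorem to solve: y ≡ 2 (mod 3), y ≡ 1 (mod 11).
M = 3 × 11 = 33. M₁ = 11, y₁ ≡ 2 (mod 3). M₂ = 3, y₂ ≡ 4 (mod 11). y = 2×11×2 + 1×3×4 ≡ 23 (mod 33)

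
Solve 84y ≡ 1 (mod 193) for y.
Since 193 is prime, by Fermat 84^(-1) ≡ 84^{191} ≡ 108 (mod 193). Verify: 84 × 108 = 9072 ≡ 1 (mod 193)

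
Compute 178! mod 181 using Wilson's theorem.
(180)! = (178)! × (179) × (180) ≡ -1 mod 181. So (178)! ≡ -1 × [(180)(179)]^(-1) ≡ 90 mod 181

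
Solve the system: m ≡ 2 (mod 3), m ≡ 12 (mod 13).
M = 3 × 13 = 39. M₁ = 13, y₁ ≡ 1 (mod 3). M₂ = 3, y₂ ≡ 9 (mod 13). m = 2×13×1 + 12×3×9 ≡ 38 (mod 39)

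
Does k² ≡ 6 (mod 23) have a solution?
By Euler's criterion: 6^{11} ≡ 1 (mod 23). Since this equals 1, 6 is a QR.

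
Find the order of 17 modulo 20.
Powers of 17 mod 20: 17^1≡17, 17^2≡9, 17^3≡13, 17^4≡1. So the order of 17 is 4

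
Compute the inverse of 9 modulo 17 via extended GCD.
Extended GCD: 9(2) + 17(-1) = 1. So 9^(-1) ≡ 2 mod 17. Verify: 9 × 2 = 18 ≡ 1 mod 17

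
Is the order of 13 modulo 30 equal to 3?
Powers of 13 mod 30: 13^1≡13, 13^2≡19, 13^3≡7, 13^4≡1. 13^3≡7≢1, so ord ≠ 3. No, the actual order is 4.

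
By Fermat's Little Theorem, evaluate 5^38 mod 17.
By Fermat: 5^{16} ≡ 1 (mod 17). 38 = 2×16 + 6. So 5^{38} ≡ 5^{6} ≡ 2 (mod 17)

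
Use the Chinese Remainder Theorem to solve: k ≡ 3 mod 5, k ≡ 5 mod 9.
M = 5 × 9 = 45. M₁ = 9, y₁ ≡ 4 mod 5. M₂ = 5, y₂ ≡ 2 mod 9. k = 3×9×4 + 5×5×2 ≡ 23 mod 45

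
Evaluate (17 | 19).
(17/19) = 17^{9} mod 19 = 1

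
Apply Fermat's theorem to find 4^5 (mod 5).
By Fermat: 4^{4} ≡ 1 (mod 5). So 4^{5} = 4^{4} · 4^{1} ≡ 4^{1} ≡ 4 (mod 5)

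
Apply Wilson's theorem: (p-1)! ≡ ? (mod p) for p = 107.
By Wilson's theorem, (106)! ≡ -1 ≡ 106 (mod 107)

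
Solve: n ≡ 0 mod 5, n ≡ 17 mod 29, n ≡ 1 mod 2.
M = 5 × 29 × 2 = 290. M₁ = 58, y₁ ≡ 2 mod 5. M₂ = 10, y₂ ≡ 3 mod 29. M₃ = 145, y₃ ≡ 1 mod 2. n = 0×58×2 + 17×10×3 + 1×145×1 ≡ 75 mod 290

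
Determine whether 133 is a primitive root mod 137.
133^{17} ≡ 1 (mod 137) and 17 < 136, so ord_137(133) = 17 ≠ 136 and 133 is not a primitive root.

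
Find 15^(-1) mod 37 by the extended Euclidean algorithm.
Extended GCD: 15(5) + 37(-2) = 1. So 15^(-1) ≡ 5 mod 37. Verify: 15 × 5 = 75 ≡ 1 mod 37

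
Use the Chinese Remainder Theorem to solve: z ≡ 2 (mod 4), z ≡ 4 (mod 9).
M = 4 × 9 = 36. M₁ = 9, y₁ ≡ 1 (mod 4). M₂ = 4, y₂ ≡ 7 (mod 9). z = 2×9×1 + 4×4×7 ≡ 22 (mod 36)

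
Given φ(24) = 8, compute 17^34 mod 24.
By Euler: 17^{8} ≡ 1 mod 24 since gcd(17, 24) = 1. 34 = 4×8 + 2. So 17^{34} ≡ 17^{2} ≡ 1 mod 24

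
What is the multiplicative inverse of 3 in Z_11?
Since 11 is prime, by Fermat 3^(-1) ≡ 3^{9} ≡ 4 (mod 11). Verify: 3 × 4 = 12 ≡ 1 (mod 11)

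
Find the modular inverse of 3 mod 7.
Since 7 is prime, by Fermat 3^(-1) ≡ 3^{5} ≡ 5 (mod 7). Verify: 3 × 5 = 15 ≡ 1 (mod 7)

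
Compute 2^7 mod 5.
Using Fermat: 2^{4} ≡ 1 (mod 5). 7 ≡ 3 (mod 4). So 2^{7} ≡ 2^{3} ≡ 3 (mod 5)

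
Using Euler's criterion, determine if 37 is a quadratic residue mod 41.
By Euler's criterion: 37^{20} ≡ 1 (mod 41). Since this equals 1, 37 is a QR.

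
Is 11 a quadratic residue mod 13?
By Euler's criterion: 11^{6} ≡ 12 mod 13. Since this equals -1 (≡ 12), 11 is not a QR.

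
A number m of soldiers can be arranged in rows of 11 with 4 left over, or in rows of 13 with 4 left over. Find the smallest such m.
M = 11 × 13 = 143. M₁ = 13, y₁ ≡ 6 (mod 11). M₂ = 11, y₂ ≡ 6 (mod 13). m = 4×13×6 + 4×11×6 ≡ 4 (mod 143)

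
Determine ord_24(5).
Powers of 5 mod 24: 5^1≡5, 5^2≡1. So the order of 5 is 2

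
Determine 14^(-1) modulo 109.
Since 109 is prime, by Fermat 14^(-1) ≡ 14^{107} ≡ 39 mod 109. Verify: 14 × 39 = 546 ≡ 1 mod 109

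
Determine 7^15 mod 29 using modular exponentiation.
By repeated squaring (mod 29): 7^{1}≡7, 7^{2}≡20, 7^{4}≡23, 7^{8}≡7. Then 7^{15} = 7^{8+4+2+1} ≡ 7 × 23 × 20 × 7 ≡ 7 (mod 29)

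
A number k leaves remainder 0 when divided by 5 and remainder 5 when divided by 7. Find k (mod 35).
M = 5 × 7 = 35. M₁ = 7, y₁ ≡ 3 (mod 5). M₂ = 5, y₂ ≡ 3 (mod 7). k = 0×7×3 + 5×5×3 ≡ 5 (mod 35)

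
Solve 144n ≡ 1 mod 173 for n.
Since 173 is prime, by Fermat 144^(-1) ≡ 144^{171} ≡ 167 mod 173. Verify: 144 × 167 = 24048 ≡ 1 mod 173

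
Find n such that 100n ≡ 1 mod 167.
Since 167 is prime, by Fermat 100^(-1) ≡ 100^{165} ≡ 162 mod 167. Verify: 100 × 162 = 16200 ≡ 1 mod 167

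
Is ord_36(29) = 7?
Powers of 29 mod 36: 29^1≡29, 29^2≡13, 29^3≡17, 29^4≡25, 29^5≡5, 29^6≡1. Already 29^6≡1, so the order is 6 < 7. No, the actual order is 6.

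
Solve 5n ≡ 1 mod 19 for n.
Since 19 is prime, by Fermat 5^(-1) ≡ 5^{17} ≡ 4 mod 19. Verify: 5 × 4 = 20 ≡ 1 mod 19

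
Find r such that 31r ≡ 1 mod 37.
Since 37 is prime, by Fermat 31^(-1) ≡ 31^{35} ≡ 6 mod 37. Verify: 31 × 6 = 186 ≡ 1 mod 37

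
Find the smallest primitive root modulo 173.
g = 2. Powers: [2, 4, 8, 16, 32, 64, 128, ...] generates all 172 non-zero residues.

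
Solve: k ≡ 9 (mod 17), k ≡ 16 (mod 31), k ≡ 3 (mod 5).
M = 17 × 31 × 5 = 2635. M₁ = 155, y₁ ≡ 9 (mod 17). M₂ = 85, y₂ ≡ 27 (mod 31). M₃ = 527, y₃ ≡ 3 (mod 5). k = 9×155×9 + 16×85×27 + 3×527×3 ≡ 1318 (mod 2635)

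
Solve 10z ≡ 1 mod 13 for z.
Since 13 is prime, by Fermat 10^(-1) ≡ 10^{11} ≡ 4 mod 13. Verify: 10 × 4 = 40 ≡ 1 mod 13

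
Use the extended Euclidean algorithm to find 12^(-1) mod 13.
Extended GCD: 12(-1) + 13(1) = 1. So 12^(-1) ≡ -1 ≡ 12 (mod 13). Verify: 12 × 12 = 144 ≡ 1 (mod 13)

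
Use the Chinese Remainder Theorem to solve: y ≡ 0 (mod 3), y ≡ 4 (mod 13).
M = 3 × 13 = 39. M₁ = 13, y₁ ≡ 1 (mod 3). M₂ = 3, y₂ ≡ 9 (mod 13). y = 0×13×1 + 4×3×9 ≡ 30 (mod 39)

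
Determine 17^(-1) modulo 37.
Since 37 is prime, by Fermat 17^(-1) ≡ 17^{35} ≡ 24 mod 37. Verify: 17 × 24 = 408 ≡ 1 mod 37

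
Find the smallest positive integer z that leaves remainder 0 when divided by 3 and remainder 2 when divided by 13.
M = 3 × 13 = 39. M₁ = 13, y₁ ≡ 1 mod 3. M₂ = 3, y₂ ≡ 9 mod 13. z = 0×13×1 + 2×3×9 ≡ 15 mod 39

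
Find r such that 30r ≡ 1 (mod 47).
Since 47 is prime, by Fermat 30^(-1) ≡ 30^{45} ≡ 11 (mod 47). Verify: 30 × 11 = 330 ≡ 1 (mod 47)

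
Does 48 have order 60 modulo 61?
48^{6} ≡ 1 (mod 61) and 6 < 60, so ord_61(48) = 6 ≠ 60 and 48 is not a primitive root.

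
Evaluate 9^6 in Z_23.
By repeated squaring (mod 23): 9^{1}≡9, 9^{2}≡12, 9^{4}≡6. Then 9^{6} = 9^{4+2} ≡ 6 × 12 ≡ 3 (mod 23)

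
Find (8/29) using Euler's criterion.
(8/29) = 8^{14} mod 29 = -1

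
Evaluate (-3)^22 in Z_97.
By repeated squaring mod 97: (-3)^{1}≡94, (-3)^{2}≡9, (-3)^{4}≡81, (-3)^{8}≡62, (-3)^{16}≡61. Then (-3)^{22} = (-3)^{16+4+2} ≡ 61 × 81 × 9 ≡ 43 mod 97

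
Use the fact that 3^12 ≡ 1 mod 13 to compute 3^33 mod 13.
By Fermat: 3^{12} ≡ 1 mod 13. 33 = 2×12 + 9. So 3^{33} ≡ 3^{9} ≡ 1 mod 13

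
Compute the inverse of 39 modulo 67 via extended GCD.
Extended GCD: 39(-12) + 67(7) = 1. So 39^(-1) ≡ -12 ≡ 55 mod 67. Verify: 39 × 55 = 2145 ≡ 1 mod 67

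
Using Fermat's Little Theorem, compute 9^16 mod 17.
By Fermat's Little Theorem, 9^{16} ≡ 1 (mod 17) since 17 is prime and gcd(9, 17) = 1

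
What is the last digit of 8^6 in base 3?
Using Fermat: 8^{2} ≡ 1 (mod 3). 6 ≡ 0 (mod 2). So 8^{6} ≡ 8^{0} ≡ 1 (mod 3)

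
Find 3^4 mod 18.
3^{4} = 81 ≡ 9 mod 18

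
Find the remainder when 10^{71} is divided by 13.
By Fermat: 10^{12} ≡ 1 (mod 13). 71 = 5×12 + 11. So 10^{71} ≡ 10^{11} ≡ 4 (mod 13)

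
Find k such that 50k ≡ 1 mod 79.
Since 79 is prime, by Fermat 50^(-1) ≡ 50^{77} ≡ 49 mod 79. Verify: 50 × 49 = 2450 ≡ 1 mod 79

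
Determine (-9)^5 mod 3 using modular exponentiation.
By repeated squaring mod 3: (-9)^{1}≡0, (-9)^{2}≡0, (-9)^{4}≡0. Then (-9)^{5} = (-9)^{4+1} ≡ 0 × 0 ≡ 0 mod 3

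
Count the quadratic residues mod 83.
For prime 83, there are (p-1)/2 = (83-1)/2 = 41 quadratic residues (excluding 0).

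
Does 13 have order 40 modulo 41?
ord_41(13) divides 40. For each prime q|40: 13^{20}≡40, 13^{8}≡10, none ≡ 1. So 13 has order 40 and is a primitive root mod 41.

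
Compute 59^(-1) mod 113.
Since 113 is prime, by Fermat 59^(-1) ≡ 59^{111} ≡ 23 mod 113. Verify: 59 × 23 = 1357 ≡ 1 mod 113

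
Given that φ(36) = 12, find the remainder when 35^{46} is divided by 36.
By Euler: 35^{12} ≡ 1 mod 36 since gcd(35, 36) = 1. 46 = 3×12 + 10. So 35^{46} ≡ 35^{10} ≡ 1 mod 36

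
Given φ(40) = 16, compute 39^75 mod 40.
By Euler: 39^{16} ≡ 1 (mod 40) since gcd(39, 40) = 1. 75 = 4×16 + 11. So 39^{75} ≡ 39^{11} ≡ 39 (mod 40)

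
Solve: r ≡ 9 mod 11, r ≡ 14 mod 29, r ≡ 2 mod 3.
M = 11 × 29 × 3 = 957. M₁ = 87, y₁ ≡ 10 mod 11. M₂ = 33, y₂ ≡ 22 mod 29. M₃ = 319, y₃ ≡ 1 mod 3. r = 9×87×10 + 14×33×22 + 2×319×1 ≡ 449 mod 957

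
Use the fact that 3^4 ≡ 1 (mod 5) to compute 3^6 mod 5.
By Fermat: 3^{4} ≡ 1 (mod 5). So 3^{6} = 3^{4} · 3^{2} ≡ 3^{2} ≡ 4 (mod 5)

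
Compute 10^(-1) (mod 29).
Since 29 is prime, by Fermat 10^(-1) ≡ 10^{27} ≡ 3 (mod 29). Verify: 10 × 3 = 30 ≡ 1 (mod 29)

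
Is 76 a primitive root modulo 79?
76^{39} ≡ 1 mod 79 and 39 < 78, so ord_79(76) = 39 ≠ 78 and 76 is not a primitive root.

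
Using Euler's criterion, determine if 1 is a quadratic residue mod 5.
By Euler's criterion: 1^{2} ≡ 1 mod 5. Since this equals 1, 1 is a QR.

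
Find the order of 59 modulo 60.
Powers of 59 mod 60: 59^1≡59, 59^2≡1. Order = 2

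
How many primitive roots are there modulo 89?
There are φ(89-1) = φ(88) = 40 primitive roots modulo 89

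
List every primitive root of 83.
There are φ(82) = 40 primitive roots mod 83: {2, 5, 6, 8, 13, 14, 15, 18, 19, 20, 22, 24, 32, 34, 35, 39, 42, 43, 45, 46, 47, 50, 52, 53, 54, 55, 56, 57, 58, 60, 62, 66, 67, 71, 72, 73, 74, 76, 79, 80}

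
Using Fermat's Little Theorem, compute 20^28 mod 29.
By Fermat's Little Theorem, 20^{28} ≡ 1 (mod 29) since 29 is prime and gcd(20, 29) = 1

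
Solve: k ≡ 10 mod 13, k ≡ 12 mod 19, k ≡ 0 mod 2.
M = 13 × 19 × 2 = 494. M₁ = 38, y₁ ≡ 12 mod 13. M₂ = 26, y₂ ≡ 11 mod 19. M₃ = 247, y₃ ≡ 1 mod 2. k = 10×38×12 + 12×26×11 + 0×247×1 ≡ 88 mod 494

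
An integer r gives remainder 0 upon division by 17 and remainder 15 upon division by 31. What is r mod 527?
M = 17 × 31 = 527. M₁ = 31, y₁ ≡ 11 mod 17. M₂ = 17, y₂ ≡ 11 mod 31. r = 0×31×11 + 15×17×11 ≡ 170 mod 527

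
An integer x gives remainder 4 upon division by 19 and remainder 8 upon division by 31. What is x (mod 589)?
M = 19 × 31 = 589. M₁ = 31, y₁ ≡ 8 (mod 19). M₂ = 19, y₂ ≡ 18 (mod 31). x = 4×31×8 + 8×19×18 ≡ 194 (mod 589)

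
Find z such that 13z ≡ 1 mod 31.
Since 31 is prime, by Fermat 13^(-1) ≡ 13^{29} ≡ 12 mod 31. Verify: 13 × 12 = 156 ≡ 1 mod 31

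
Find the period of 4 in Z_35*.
Powers of 4 mod 35: 4^1≡4, 4^2≡16, 4^3≡29, 4^4≡11, 4^5≡9, 4^6≡1. Order = 6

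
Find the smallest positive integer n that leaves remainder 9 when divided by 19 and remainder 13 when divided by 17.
M = 19 × 17 = 323. M₁ = 17, y₁ ≡ 9 (mod 19). M₂ = 19, y₂ ≡ 9 (mod 17). n = 9×17×9 + 13×19×9 ≡ 47 (mod 323)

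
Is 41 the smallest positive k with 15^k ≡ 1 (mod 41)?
Powers of 15 mod 41: 15^1≡15, 15^2≡20, 15^3≡13, 15^4≡31, 15^5≡14, 15^6≡5, 15^7≡34, 15^8≡18, 15^9≡24, 15^10≡32, 15^11≡29, 15^12≡25, 15^13≡6, 15^14≡8, 15^15≡38, 15^16≡37, 15^17≡22, 15^18≡2, 15^19≡30, 15^20≡40, 15^21≡26, 15^22≡21, 15^23≡28, 15^24≡10, 15^25≡27, 15^26≡36, 15^27≡7, 15^28≡23, 15^29≡17, 15^30≡9, 15^31≡12, 15^32≡16, 15^33≡35, 15^34≡33, 15^35≡3, 15^36≡4, 15^37≡19, 15^38≡39, 15^39≡11, 15^40≡1. Already 15^40≡1, so the order is 40 < 41. No, the actual order is 40.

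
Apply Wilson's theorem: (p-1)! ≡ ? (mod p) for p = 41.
By Wilson's theorem, (40)! ≡ -1 ≡ 40 mod 41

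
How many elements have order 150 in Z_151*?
There are φ(151-1) = φ(150) = 40 primitive roots modulo 151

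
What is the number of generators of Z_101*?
Number of primitive roots mod 101 = φ(p-1) = φ(100) = 40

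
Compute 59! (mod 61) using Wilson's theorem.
(60)! = (59)! × (60) ≡ -1 (mod 61). So (59)! ≡ -1 × (60)^(-1) ≡ (-1)×(-1) = 1 (mod 61)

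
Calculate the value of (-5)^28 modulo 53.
By repeated squaring mod 53: (-5)^{1}≡48, (-5)^{2}≡25, (-5)^{4}≡42, (-5)^{8}≡15, (-5)^{16}≡13. Then (-5)^{28} = (-5)^{16+8+4} ≡ 13 × 15 × 42 ≡ 28 mod 53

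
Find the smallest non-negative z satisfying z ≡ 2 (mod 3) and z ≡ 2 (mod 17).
M = 3 × 17 = 51. M₁ = 17, y₁ ≡ 2 (mod 3). M₂ = 3, y₂ ≡ 6 (mod 17). z = 2×17×2 + 2×3×6 ≡ 2 (mod 51)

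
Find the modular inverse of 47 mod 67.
Since 67 is prime, by Fermat 47^(-1) ≡ 47^{65} ≡ 10 mod 67. Verify: 47 × 10 = 470 ≡ 1 mod 67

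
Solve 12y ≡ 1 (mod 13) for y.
Since 13 is prime, by Fermat 12^(-1) ≡ 12^{11} ≡ 12 (mod 13). Verify: 12 × 12 = 144 ≡ 1 (mod 13)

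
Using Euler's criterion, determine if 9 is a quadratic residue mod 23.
By Euler's criterion: 9^{11} ≡ 1 mod 23. Since this equals 1, 9 is a QR.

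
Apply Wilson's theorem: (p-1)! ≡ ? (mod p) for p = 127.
By Wilson's theorem, (126)! ≡ -1 ≡ 126 mod 127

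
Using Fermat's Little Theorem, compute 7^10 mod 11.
By Fermat's Little Theorem, 7^{10} ≡ 1 mod 11 since 11 is prime and gcd(7, 11) = 1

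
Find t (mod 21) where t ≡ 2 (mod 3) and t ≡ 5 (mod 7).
M = 3 × 7 = 21. M₁ = 7, y₁ ≡ 1 (mod 3). M₂ = 3, y₂ ≡ 5 (mod 7). t = 2×7×1 + 5×3×5 ≡ 5 (mod 21)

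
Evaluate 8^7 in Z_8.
By repeated squaring mod 8: 8^{1}≡0, 8^{2}≡0, 8^{4}≡0. Then 8^{7} = 8^{4+2+1} ≡ 0 × 0 × 0 ≡ 0 mod 8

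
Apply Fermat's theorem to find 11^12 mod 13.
By Fermat's Little Theorem, 11^{12} ≡ 1 mod 13 since 13 is prime and gcd(11, 13) = 1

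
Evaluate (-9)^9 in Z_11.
By repeated squaring mod 11: (-9)^{1}≡2, (-9)^{2}≡4, (-9)^{4}≡5, (-9)^{8}≡3. Then (-9)^{9} = (-9)^{8+1} ≡ 3 × 2 ≡ 6 mod 11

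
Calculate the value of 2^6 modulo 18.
By repeated squaring mod 18: 2^{1}≡2, 2^{2}≡4, 2^{4}≡16. Then 2^{6} = 2^{4+2} ≡ 16 × 4 ≡ 10 mod 18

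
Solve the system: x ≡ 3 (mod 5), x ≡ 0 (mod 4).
M = 5 × 4 = 20. M₁ = 4, y₁ ≡ 4 (mod 5). M₂ = 5, y₂ ≡ 1 (mod 4). x = 3×4×4 + 0×5×1 ≡ 8 (mod 20)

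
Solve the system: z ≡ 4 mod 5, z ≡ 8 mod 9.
M = 5 × 9 = 45. M₁ = 9, y₁ ≡ 4 mod 5. M₂ = 5, y₂ ≡ 2 mod 9. z = 4×9×4 + 8×5×2 ≡ 44 mod 45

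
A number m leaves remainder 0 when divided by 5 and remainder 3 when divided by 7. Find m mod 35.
M = 5 × 7 = 35. M₁ = 7, y₁ ≡ 3 mod 5. M₂ = 5, y₂ ≡ 3 mod 7. m = 0×7×3 + 3×5×3 ≡ 10 mod 35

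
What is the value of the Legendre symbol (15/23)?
(15/23) = 15^{11} mod 23 = -1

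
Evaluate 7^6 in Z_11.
By repeated squaring (mod 11): 7^{1}≡7, 7^{2}≡5, 7^{4}≡3. Then 7^{6} = 7^{4+2} ≡ 3 × 5 ≡ 4 (mod 11)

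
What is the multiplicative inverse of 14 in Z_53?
Since 53 is prime, by Fermat 14^(-1) ≡ 14^{51} ≡ 19 mod 53. Verify: 14 × 19 = 266 ≡ 1 mod 53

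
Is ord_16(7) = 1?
Powers of 7 mod 16: 7^1≡7, 7^2≡1. 7^1≡7≢1, so ord ≠ 1. No, the actual order is 2.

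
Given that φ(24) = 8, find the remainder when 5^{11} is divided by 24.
By Euler: 5^{8} ≡ 1 (mod 24) since gcd(5, 24) = 1. 11 = 1×8 + 3. So 5^{11} ≡ 5^{3} ≡ 5 (mod 24)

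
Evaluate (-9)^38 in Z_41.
By repeated squaring (mod 41): (-9)^{1}≡32, (-9)^{2}≡40, (-9)^{4}≡1, (-9)^{8}≡1, (-9)^{16}≡1, (-9)^{32}≡1. Then (-9)^{38} = (-9)^{32+4+2} ≡ 1 × 1 × 40 ≡ 40 (mod 41)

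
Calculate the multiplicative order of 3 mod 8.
Powers of 3 mod 8: 3^1≡3, 3^2≡1. Order = 2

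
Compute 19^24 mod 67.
By repeated squaring mod 67: 19^{1}≡19, 19^{2}≡26, 19^{4}≡6, 19^{8}≡36, 19^{16}≡23. Then 19^{24} = 19^{16+8} ≡ 23 × 36 ≡ 24 mod 67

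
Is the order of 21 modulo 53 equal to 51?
Powers of 21 mod 53: 21^1≡21, 21^2≡17, 21^3≡39, 21^4≡24, 21^5≡27, 21^6≡37, 21^7≡35, 21^8≡46, 21^9≡12, 21^10≡40, 21^11≡45, 21^12≡44, 21^13≡23, 21^14≡6, 21^15≡20, 21^16≡49, 21^17≡22, 21^18≡38, 21^19≡3, 21^20≡10, 21^21≡51, 21^22≡11, 21^23≡19, 21^24≡28, 21^25≡5, 21^26≡52, 21^27≡32, 21^28≡36, 21^29≡14, 21^30≡29, 21^31≡26, 21^32≡16, 21^33≡18, 21^34≡7, 21^35≡41, 21^36≡13, 21^37≡8, 21^38≡9, 21^39≡30, 21^40≡47, 21^41≡33, 21^42≡4, 21^43≡31, 21^44≡15, 21^45≡50, 21^46≡43, 21^47≡2, 21^48≡42, 21^49≡34, 21^50≡25, 21^51≡48, 21^52≡1. 21^51≡48≢1, so ord ≠ 51. No, the actual order is 52.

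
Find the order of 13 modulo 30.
Powers of 13 mod 30: 13^1≡13, 13^2≡19, 13^3≡7, 13^4≡1. ord_30(13) = 4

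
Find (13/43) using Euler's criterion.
(13/43) = 13^{21} mod 43 = 1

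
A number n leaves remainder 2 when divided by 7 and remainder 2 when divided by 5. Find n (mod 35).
M = 7 × 5 = 35. M₁ = 5, y₁ ≡ 3 (mod 7). M₂ = 7, y₂ ≡ 3 (mod 5). n = 2×5×3 + 2×7×3 ≡ 2 (mod 35)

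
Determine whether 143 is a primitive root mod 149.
143^{74} ≡ 1 mod 149 and 74 < 148, so ord_149(143) = 74 ≠ 148 and 143 is not a primitive root.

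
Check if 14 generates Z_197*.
14^{4} ≡ 1 mod 197 and 4 < 196, so ord_197(14) = 4 ≠ 196 and 14 is not a primitive root.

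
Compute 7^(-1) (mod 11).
Since 11 is prime, by Fermat 7^(-1) ≡ 7^{9} ≡ 8 (mod 11). Verify: 7 × 8 = 56 ≡ 1 (mod 11)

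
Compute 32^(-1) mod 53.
Since 53 is prime, by Fermat 32^(-1) ≡ 32^{51} ≡ 5 mod 53. Verify: 32 × 5 = 160 ≡ 1 mod 53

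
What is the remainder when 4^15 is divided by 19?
By repeated squaring (mod 19): 4^{1}≡4, 4^{2}≡16, 4^{4}≡9, 4^{8}≡5. Then 4^{15} = 4^{8+4+2+1} ≡ 5 × 9 × 16 × 4 ≡ 11 (mod 19)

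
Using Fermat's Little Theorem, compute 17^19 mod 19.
By Fermat: 17^{18} ≡ 1 mod 19. So 17^{19} = 17^{18} · 17^{1} ≡ 17^{1} ≡ 17 mod 19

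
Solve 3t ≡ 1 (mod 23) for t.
Since 23 is prime, by Fermat 3^(-1) ≡ 3^{21} ≡ 8 (mod 23). Verify: 3 × 8 = 24 ≡ 1 (mod 23)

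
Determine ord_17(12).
Powers of 12 mod 17: 12^1≡12, 12^2≡8, 12^3≡11, 12^4≡13, 12^5≡3, 12^6≡2, 12^7≡7, 12^8≡16, 12^9≡5, 12^10≡9, 12^11≡6, 12^12≡4, 12^13≡14, 12^14≡15, 12^15≡10, 12^16≡1. ord_17(12) = 16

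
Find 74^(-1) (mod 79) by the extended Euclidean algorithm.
Extended GCD: 74(-16) + 79(15) = 1. So 74^(-1) ≡ -16 ≡ 63 (mod 79). Verify: 74 × 63 = 4662 ≡ 1 (mod 79)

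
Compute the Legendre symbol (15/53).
(15/53) = 15^{26} mod 53 = 1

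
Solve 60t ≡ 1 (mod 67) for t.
Since 67 is prime, by Fermat 60^(-1) ≡ 60^{65} ≡ 19 (mod 67). Verify: 60 × 19 = 1140 ≡ 1 (mod 67)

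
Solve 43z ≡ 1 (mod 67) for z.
Since 67 is prime, by Fermat 43^(-1) ≡ 43^{65} ≡ 53 (mod 67). Verify: 43 × 53 = 2279 ≡ 1 (mod 67)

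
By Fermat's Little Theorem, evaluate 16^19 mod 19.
By Fermat: 16^{18} ≡ 1 (mod 19). So 16^{19} = 16^{18} · 16^{1} ≡ 16^{1} ≡ 16 (mod 19)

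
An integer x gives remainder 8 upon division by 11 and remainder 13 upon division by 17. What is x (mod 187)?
M = 11 × 17 = 187. M₁ = 17, y₁ ≡ 2 (mod 11). M₂ = 11, y₂ ≡ 14 (mod 17). x = 8×17×2 + 13×11×14 ≡ 30 (mod 187)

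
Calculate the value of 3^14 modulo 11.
Using Fermat: 3^{10} ≡ 1 mod 11. 14 ≡ 4 mod 10. So 3^{14} ≡ 3^{4} ≡ 4 mod 11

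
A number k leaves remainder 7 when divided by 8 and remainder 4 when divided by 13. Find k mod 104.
M = 8 × 13 = 104. M₁ = 13, y₁ ≡ 5 mod 8. M₂ = 8, y₂ ≡ 5 mod 13. k = 7×13×5 + 4×8×5 ≡ 95 mod 104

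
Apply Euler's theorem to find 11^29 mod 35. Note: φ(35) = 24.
By Euler: 11^{24} ≡ 1 mod 35 since gcd(11, 35) = 1. 29 = 1×24 + 5. So 11^{29} ≡ 11^{5} ≡ 16 mod 35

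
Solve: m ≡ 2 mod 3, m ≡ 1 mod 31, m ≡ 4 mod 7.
M = 3 × 31 × 7 = 651. M₁ = 217, y₁ ≡ 1 mod 3. M₂ = 21, y₂ ≡ 3 mod 31. M₃ = 93, y₃ ≡ 4 mod 7. m = 2×217×1 + 1×21×3 + 4×93×4 ≡ 32 mod 651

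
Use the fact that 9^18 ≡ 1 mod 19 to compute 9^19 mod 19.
By Fermat: 9^{18} ≡ 1 mod 19. So 9^{19} = 9^{18} · 9^{1} ≡ 9^{1} ≡ 9 mod 19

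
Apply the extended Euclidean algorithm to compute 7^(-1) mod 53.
Extended GCD: 7(-15) + 53(2) = 1. So 7^(-1) ≡ -15 ≡ 38 mod 53. Verify: 7 × 38 = 266 ≡ 1 mod 53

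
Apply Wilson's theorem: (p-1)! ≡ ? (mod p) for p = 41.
By Wilson's theorem, (40)! ≡ -1 ≡ 40 (mod 41)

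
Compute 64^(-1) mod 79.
Since 79 is prime, by Fermat 64^(-1) ≡ 64^{77} ≡ 21 mod 79. Verify: 64 × 21 = 1344 ≡ 1 mod 79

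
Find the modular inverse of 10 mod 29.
Since 29 is prime, by Fermat 10^(-1) ≡ 10^{27} ≡ 3 (mod 29). Verify: 10 × 3 = 30 ≡ 1 (mod 29)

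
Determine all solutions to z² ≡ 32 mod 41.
The square roots of 32 mod 41 are 14 and 27. Verify: 14² = 196 ≡ 32 mod 41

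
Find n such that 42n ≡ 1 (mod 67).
Since 67 is prime, by Fermat 42^(-1) ≡ 42^{65} ≡ 8 (mod 67). Verify: 42 × 8 = 336 ≡ 1 (mod 67)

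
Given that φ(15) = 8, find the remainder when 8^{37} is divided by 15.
By Euler: 8^{8} ≡ 1 (mod 15) since gcd(8, 15) = 1. 37 = 4×8 + 5. So 8^{37} ≡ 8^{5} ≡ 8 (mod 15)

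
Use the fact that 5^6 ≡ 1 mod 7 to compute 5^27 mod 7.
By Fermat: 5^{6} ≡ 1 mod 7. 27 = 4×6 + 3. So 5^{27} ≡ 5^{3} ≡ 6 mod 7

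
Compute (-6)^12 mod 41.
By repeated squaring (mod 41): (-6)^{1}≡35, (-6)^{2}≡36, (-6)^{4}≡25, (-6)^{8}≡10. Then (-6)^{12} = (-6)^{8+4} ≡ 10 × 25 ≡ 4 (mod 41)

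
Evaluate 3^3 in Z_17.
3^{3} = 27 ≡ 10 mod 17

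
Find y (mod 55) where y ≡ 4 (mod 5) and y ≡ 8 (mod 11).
M = 5 × 11 = 55. M₁ = 11, y₁ ≡ 1 (mod 5). M₂ = 5, y₂ ≡ 9 (mod 11). y = 4×11×1 + 8×5×9 ≡ 19 (mod 55)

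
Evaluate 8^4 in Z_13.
8^{4} = 4096 ≡ 1 (mod 13)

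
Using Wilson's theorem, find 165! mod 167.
(166)! = (165)! × (166) ≡ -1 mod 167. So (165)! ≡ -1 × (166)^(-1) ≡ (-1)×(-1) = 1 mod 167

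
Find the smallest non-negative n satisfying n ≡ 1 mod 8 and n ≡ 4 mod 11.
M = 8 × 11 = 88. M₁ = 11, y₁ ≡ 3 mod 8. M₂ = 8, y₂ ≡ 7 mod 11. n = 1×11×3 + 4×8×7 ≡ 81 mod 88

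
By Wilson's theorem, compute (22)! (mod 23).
By Wilson's theorem, (22)! ≡ -1 ≡ 22 (mod 23)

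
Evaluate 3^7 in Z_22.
By repeated squaring mod 22: 3^{1}≡3, 3^{2}≡9, 3^{4}≡15. Then 3^{7} = 3^{4+2+1} ≡ 15 × 9 × 3 ≡ 9 mod 22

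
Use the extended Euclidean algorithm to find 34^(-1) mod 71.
Extended GCD: 34(23) + 71(-11) = 1. So 34^(-1) ≡ 23 mod 71. Verify: 34 × 23 = 782 ≡ 1 mod 71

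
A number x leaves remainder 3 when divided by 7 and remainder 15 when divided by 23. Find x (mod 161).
M = 7 × 23 = 161. M₁ = 23, y₁ ≡ 4 (mod 7). M₂ = 7, y₂ ≡ 10 (mod 23). x = 3×23×4 + 15×7×10 ≡ 38 (mod 161)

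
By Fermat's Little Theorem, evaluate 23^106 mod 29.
By Fermat: 23^{28} ≡ 1 mod 29. 106 = 3×28 + 22. So 23^{106} ≡ 23^{22} ≡ 23 mod 29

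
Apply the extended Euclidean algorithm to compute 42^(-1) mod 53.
Extended GCD: 42(24) + 53(-19) = 1. So 42^(-1) ≡ 24 (mod 53). Verify: 42 × 24 = 1008 ≡ 1 (mod 53)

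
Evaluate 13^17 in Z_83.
By repeated squaring (mod 83): 13^{1}≡13, 13^{2}≡3, 13^{4}≡9, 13^{8}≡81, 13^{16}≡4. Then 13^{17} = 13^{16+1} ≡ 4 × 13 ≡ 52 (mod 83)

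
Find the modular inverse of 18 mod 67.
Since 67 is prime, by Fermat 18^(-1) ≡ 18^{65} ≡ 41 mod 67. Verify: 18 × 41 = 738 ≡ 1 mod 67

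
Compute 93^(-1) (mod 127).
Since 127 is prime, by Fermat 93^(-1) ≡ 93^{125} ≡ 56 (mod 127). Verify: 93 × 56 = 5208 ≡ 1 (mod 127)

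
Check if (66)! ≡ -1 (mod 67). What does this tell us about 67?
(66)! mod 67 = 66. Since this equals -1 (mod 67), Wilson confirms 67 is prime.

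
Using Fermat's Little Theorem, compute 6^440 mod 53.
By Fermat: 6^{52} ≡ 1 mod 53. 440 ≡ 24 mod 52. So 6^{440} ≡ 6^{24} ≡ 28 mod 53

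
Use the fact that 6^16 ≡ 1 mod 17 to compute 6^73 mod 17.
By Fermat: 6^{16} ≡ 1 mod 17. 73 = 4×16 + 9. So 6^{73} ≡ 6^{9} ≡ 11 mod 17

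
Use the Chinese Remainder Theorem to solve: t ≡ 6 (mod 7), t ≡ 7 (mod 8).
M = 7 × 8 = 56. M₁ = 8, y₁ ≡ 1 (mod 7). M₂ = 7, y₂ ≡ 7 (mod 8). t = 6×8×1 + 7×7×7 ≡ 55 (mod 56)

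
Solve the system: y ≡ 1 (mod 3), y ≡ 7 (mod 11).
M = 3 × 11 = 33. M₁ = 11, y₁ ≡ 2 (mod 3). M₂ = 3, y₂ ≡ 4 (mod 11). y = 1×11×2 + 7×3×4 ≡ 7 (mod 33)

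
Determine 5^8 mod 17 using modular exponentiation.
By repeated squaring (mod 17): 5^{1}≡5, 5^{2}≡8, 5^{4}≡13, 5^{8}≡16. So 5^{8} ≡ 16 (mod 17)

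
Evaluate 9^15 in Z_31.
By repeated squaring mod 31: 9^{1}≡9, 9^{2}≡19, 9^{4}≡20, 9^{8}≡28. Then 9^{15} = 9^{8+4+2+1} ≡ 28 × 20 × 19 × 9 ≡ 1 mod 31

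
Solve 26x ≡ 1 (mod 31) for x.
Since 31 is prime, by Fermat 26^(-1) ≡ 26^{29} ≡ 6 (mod 31). Verify: 26 × 6 = 156 ≡ 1 (mod 31)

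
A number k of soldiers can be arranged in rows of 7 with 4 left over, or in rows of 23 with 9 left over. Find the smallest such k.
M = 7 × 23 = 161. M₁ = 23, y₁ ≡ 4 (mod 7). M₂ = 7, y₂ ≡ 10 (mod 23). k = 4×23×4 + 9×7×10 ≡ 32 (mod 161)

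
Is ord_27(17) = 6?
Powers of 17 mod 27: 17^1≡17, 17^2≡19, 17^3≡26, 17^4≡10, 17^5≡8, 17^6≡1. First k with 17^k≡1 is k=6. Yes, ord_27(17) = 6.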